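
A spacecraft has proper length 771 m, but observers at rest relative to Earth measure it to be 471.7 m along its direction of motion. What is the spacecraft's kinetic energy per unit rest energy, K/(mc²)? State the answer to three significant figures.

0.635

Length contraction gives γ = L₀/L = 771/471.7 = 1.63451.
Since K = (γ−1)mc², K/(mc²) = 1.63451 − 1 = 0.635.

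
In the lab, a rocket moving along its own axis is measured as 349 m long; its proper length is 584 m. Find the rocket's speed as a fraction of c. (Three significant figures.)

0.802c

Length contraction gives γ = L₀/L = 584/349 = 1.6734.
β = √(1 − 1/γ²) = √0.642891 = 0.802.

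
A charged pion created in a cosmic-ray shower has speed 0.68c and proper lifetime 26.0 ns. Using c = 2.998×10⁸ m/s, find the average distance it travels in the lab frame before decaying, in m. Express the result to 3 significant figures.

With β = 0.68, γ = 1/√(1 − 0.68²) = 1/√0.5376 = 1.3639.
Lab-frame lifetime: Δt = γτ = 1.3639 × 26.0 ns = 35.461 ns.
Distance: d = vΔt = 0.68 × 2.998×10⁸ m/s × 3.5461×10^-8 s = 7.23 m.

7.23 m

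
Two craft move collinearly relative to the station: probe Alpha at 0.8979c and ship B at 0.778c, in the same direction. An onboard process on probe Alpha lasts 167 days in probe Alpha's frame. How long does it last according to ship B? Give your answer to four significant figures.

The velocity of probe Alpha relative to ship B is (0.8979 − 0.778)c / (1 − 0.8979×0.778) = 0.39777c; relative speed 0.39777c.
γ for this relative speed: γ = 1/√(1 − 0.158221) = 1.0899.
Probe Alpha's interval is proper; time dilation gives Δt_B = γΔτ = 1.0899 × 167 days = 182.0 days.

182.0 days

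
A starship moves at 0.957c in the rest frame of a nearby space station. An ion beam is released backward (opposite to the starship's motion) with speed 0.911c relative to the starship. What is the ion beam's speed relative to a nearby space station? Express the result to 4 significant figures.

0.3589c

In units of c, u = (u' + v)/(1 + u'v) with u' = −0.911 and v = 0.957.
Numerator: −0.911 + 0.957 = 0.046. Denominator: 1 + (−0.911)(0.957) = 0.128173.
u = 0.046/0.128173 = 0.35889, so the speed is 0.3589c.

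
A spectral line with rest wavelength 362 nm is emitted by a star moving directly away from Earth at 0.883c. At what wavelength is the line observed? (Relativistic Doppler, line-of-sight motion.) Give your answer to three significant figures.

1450 nm

Relativistic Doppler for wavelength: λ_obs = λ_src · √((1+β)/(1−β)).
With β = 0.883: factor = √(1.883/0.117) = 4.0117.
λ_obs = 362 × 4.0117 = 1450 nm.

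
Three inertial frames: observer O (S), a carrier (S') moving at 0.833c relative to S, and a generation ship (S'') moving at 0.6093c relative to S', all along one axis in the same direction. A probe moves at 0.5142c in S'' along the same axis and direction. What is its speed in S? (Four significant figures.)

0.9859c

Apply u = (u'+v)/(1+u'v) twice. Probe in the carrier frame: (0.5142+0.6093)/(1+0.5142·0.6093) = 1.1235/1.31330206 = 0.85548c.
That velocity, transformed to the rest frame of observer O: (0.85548+0.833)/(1+0.85548·0.833) = 1.68848/1.71261484 = 0.98591c.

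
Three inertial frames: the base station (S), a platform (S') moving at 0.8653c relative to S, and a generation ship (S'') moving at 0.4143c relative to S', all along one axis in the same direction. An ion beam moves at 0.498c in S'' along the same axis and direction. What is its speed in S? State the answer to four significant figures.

0.9802c

Compose velocities in two stages. Stage 1 (into S'): u₁ = (0.498+0.4143)/(1+0.498×0.4143) = 0.75627.
Stage 2 (into S): u = (0.75627+0.8653)/(1+0.75627×0.8653) = 0.98016, so the speed is 0.9802c.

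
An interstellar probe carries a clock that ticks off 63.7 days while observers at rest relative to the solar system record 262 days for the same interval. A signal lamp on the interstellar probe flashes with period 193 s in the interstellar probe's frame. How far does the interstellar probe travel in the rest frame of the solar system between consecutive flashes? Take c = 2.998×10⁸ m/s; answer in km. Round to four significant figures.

From Δt = γΔτ: γ = 262/63.7 = 4.11303.
β = √(1 − 1/γ²) = 0.96999. Lab-frame period = γτ = 4.11303×193 s = 793.81 s. Distance = βc × γτ = 0.96999 × 2.998×10⁸ m/s × 793.81 s = 2.3084×10^11 m = 2.308×10^8 km.

2.308×10^8 km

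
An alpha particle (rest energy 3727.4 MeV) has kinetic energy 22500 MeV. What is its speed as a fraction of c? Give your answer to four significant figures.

γ = 1 + K/(mc²) = 1 + 22500/3727.4 = 7.0364.
β = √(1 − 1/γ²) = √(1 − 0.0201976) = √0.9798024 = 0.9898.

0.9898c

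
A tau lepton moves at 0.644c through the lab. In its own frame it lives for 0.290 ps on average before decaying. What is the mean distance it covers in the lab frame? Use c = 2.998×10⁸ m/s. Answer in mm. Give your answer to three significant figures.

β² = 0.414736, so γ = 1/√0.585264 = 1.3071.
Lab-frame lifetime: Δt = γτ = 1.3071 × 0.290 ps = 0.37906 ps.
Distance: d = vΔt = 0.644 × 2.998×10⁸ m/s × 3.7906×10^-13 s = 7.32×10^-5 m = 0.0732 mm.

0.0732 mm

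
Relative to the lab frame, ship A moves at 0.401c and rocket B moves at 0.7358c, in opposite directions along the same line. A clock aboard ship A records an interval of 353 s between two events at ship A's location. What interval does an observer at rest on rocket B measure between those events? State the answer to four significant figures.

736.9 s

The velocity of ship A relative to rocket B is (0.401 + 0.7358)c / (1 + 0.401×0.7358) = 0.8778c; relative speed 0.8778c.
At |u| = 0.8778c, γ = (1 − 0.770533)^(−1/2) = 2.0876.
Ship A's interval is proper; time dilation gives Δt_B = γΔτ = 2.0876 × 353 s = 736.9 s.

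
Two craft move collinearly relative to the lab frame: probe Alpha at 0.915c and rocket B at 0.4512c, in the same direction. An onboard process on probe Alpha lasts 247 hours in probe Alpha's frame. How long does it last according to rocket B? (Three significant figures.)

403 hours

Transform probe Alpha's velocity into rocket B's frame: (0.915 − 0.4512)/(1 − 0.915·0.4512) = 0.4638/0.587152, so the relative speed is 0.78991c.
At |u| = 0.78991c, γ = (1 − 0.623958)^(−1/2) = 1.6307.
Probe Alpha's interval is proper; time dilation gives Δt_B = γΔτ = 1.6307 × 247 hours = 403 hours.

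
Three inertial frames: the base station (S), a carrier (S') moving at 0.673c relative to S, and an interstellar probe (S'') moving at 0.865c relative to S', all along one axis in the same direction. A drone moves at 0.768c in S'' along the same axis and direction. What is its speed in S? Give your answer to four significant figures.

Apply u = (u'+v)/(1+u'v) twice. Drone in the carrier frame: (0.768+0.865)/(1+0.768·0.865) = 1.633/1.66432 = 0.98118c.
That velocity, transformed to the rest frame of the base station: (0.98118+0.673)/(1+0.98118·0.673) = 1.65418/1.66033414 = 0.99629c.

0.9963c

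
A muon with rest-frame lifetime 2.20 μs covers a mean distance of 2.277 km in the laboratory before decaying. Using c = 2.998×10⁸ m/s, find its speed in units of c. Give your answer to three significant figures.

0.961c

Let x = d/(cτ) = 2277 m / (2.998×10⁸ m/s × 2.200×10^-6 s) = 3.4523. Since d = βγcτ, x = βγ = β/√(1−β²).
Solving: β² = x²/(1+x²) = 11.9184/12.9184 = 0.922591, so β = 0.961.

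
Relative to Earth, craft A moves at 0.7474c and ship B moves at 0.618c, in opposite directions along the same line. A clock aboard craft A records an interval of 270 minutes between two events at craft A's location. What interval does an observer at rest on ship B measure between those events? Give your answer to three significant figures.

756 minutes

Speed of craft A in ship B's frame: u = (v_A + v_B)/(1 + v_A v_B/c²) = (0.7474 + 0.618)/(1 + 0.7474×0.618) = 1.3654/1.4618932 = 0.93399; |u| = 0.93399c.
At |u| = 0.93399c, γ = (1 − 0.872337)^(−1/2) = 2.7988.
The clock on craft A records proper time, so ship B measures Δt = γΔτ = 2.7988 × 270 = 756 minutes.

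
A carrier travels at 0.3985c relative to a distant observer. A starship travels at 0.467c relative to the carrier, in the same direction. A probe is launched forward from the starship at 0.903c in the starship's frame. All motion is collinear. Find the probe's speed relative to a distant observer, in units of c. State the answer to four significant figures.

0.9842c

First combine the probe and starship (S''→S'): u₁ = (0.903 + 0.467)/(1 + 0.903×0.467) = 1.37/1.421701 = 0.96363.
Then combine with the carrier (S'→S): u = (0.96363 + 0.3985)/(1 + 0.96363×0.3985) = 1.36213/1.384006555 = 0.98419.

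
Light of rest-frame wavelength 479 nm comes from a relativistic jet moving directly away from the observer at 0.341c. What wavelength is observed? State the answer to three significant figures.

683 nm

Relativistic Doppler for wavelength: λ_obs = λ_src · √((1+β)/(1−β)).
With β = 0.341: factor = √(1.341/0.659) = 1.4265.
λ_obs = 479 × 1.4265 = 683 nm.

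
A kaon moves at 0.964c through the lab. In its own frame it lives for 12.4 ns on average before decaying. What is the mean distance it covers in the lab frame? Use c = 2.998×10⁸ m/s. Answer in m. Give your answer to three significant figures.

Lorentz factor: γ = (1 − 0.929296)^(−1/2) = 3.7608.
Lab-frame lifetime: Δt = γτ = 3.7608 × 12.4 ns = 46.634 ns.
Distance: d = vΔt = 0.964 × 2.998×10⁸ m/s × 4.6634×10^-8 s = 13.5 m.

13.5 m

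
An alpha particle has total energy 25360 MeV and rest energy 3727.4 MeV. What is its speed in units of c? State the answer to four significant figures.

Total energy E = γmc² gives γ = 25360/3727.4 = 6.8037.
Hence β = √(1 − 1/γ²) = √(1 − 0.0216028) = √0.9783972 = 0.9891.

0.9891c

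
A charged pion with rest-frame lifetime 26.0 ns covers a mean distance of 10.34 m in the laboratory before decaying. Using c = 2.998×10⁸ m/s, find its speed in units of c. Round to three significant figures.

0.799c

d = βγcτ ⇒ βγ = d/(cτ) = 10.34 m / (7.7948 m) = 1.3265.
β = (βγ)/√(1+(βγ)²) = 1.3265/√2.7596 = 0.799.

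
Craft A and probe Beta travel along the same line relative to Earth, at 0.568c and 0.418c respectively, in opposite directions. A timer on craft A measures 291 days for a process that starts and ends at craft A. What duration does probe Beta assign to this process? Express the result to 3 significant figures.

482 days

Speed of craft A in probe Beta's frame: u = (v_A + v_B)/(1 + v_A v_B/c²) = (0.568 + 0.418)/(1 + 0.568×0.418) = 0.986/1.237424 = 0.79682; |u| = 0.79682c.
At |u| = 0.79682c, γ = (1 − 0.634922)^(−1/2) = 1.655.
The clock on craft A records proper time, so probe Beta measures Δt = γΔτ = 1.655 × 291 = 482 days.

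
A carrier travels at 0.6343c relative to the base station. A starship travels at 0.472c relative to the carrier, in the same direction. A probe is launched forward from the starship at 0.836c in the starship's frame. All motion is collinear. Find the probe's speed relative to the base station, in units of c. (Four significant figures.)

Compose velocities in two stages. Stage 1 (into S'): u₁ = (0.836+0.472)/(1+0.836×0.472) = 0.93791.
Stage 2 (into S): u = (0.93791+0.6343)/(1+0.93791×0.6343) = 0.98576, so the speed is 0.9858c.

0.9858c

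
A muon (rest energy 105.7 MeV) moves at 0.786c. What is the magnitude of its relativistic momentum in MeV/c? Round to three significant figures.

134 MeV/c

γ = 1/√(1 − β²) = 1/√(1 − 0.617796) = 1/√0.382204 = 1/0.618226 = 1.6175.
Momentum: p = γβ·mc = 1.6175 × 0.786 × 105.7 MeV/c = 134 MeV/c.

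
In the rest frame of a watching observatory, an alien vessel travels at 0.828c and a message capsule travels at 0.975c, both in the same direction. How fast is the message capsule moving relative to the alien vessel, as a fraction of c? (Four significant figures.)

0.7628c

Transform to the alien vessel's frame: u' = (u − v)/(1 − uv/c²).
u' = (0.975 − 0.828)/(1 − 0.975×0.828) = 0.147/0.1927 = 0.76284.
Speed in the alien vessel's frame: 0.7628c (in the same direction).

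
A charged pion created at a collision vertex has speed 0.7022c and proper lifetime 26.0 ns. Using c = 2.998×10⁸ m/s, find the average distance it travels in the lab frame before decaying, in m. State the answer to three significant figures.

7.69 m

With β = 0.7022, γ = 1/√(1 − 0.7022²) = 1/√0.50691516 = 1.4045.
Lab-frame lifetime: Δt = γτ = 1.4045 × 26.0 ns = 36.517 ns.
Distance: d = vΔt = 0.7022 × 2.998×10⁸ m/s × 3.6517×10^-8 s = 7.69 m.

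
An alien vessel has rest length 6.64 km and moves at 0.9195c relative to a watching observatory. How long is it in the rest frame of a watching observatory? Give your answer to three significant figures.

γ = 1/√(1 − β²) = 1/√(1 − 0.84548025) = 1/√0.15451975 = 1/0.39309 = 2.5439.
Along the direction of motion the measured length is L₀/γ = 6.64/2.5439 = 2.61 km.

2.61 km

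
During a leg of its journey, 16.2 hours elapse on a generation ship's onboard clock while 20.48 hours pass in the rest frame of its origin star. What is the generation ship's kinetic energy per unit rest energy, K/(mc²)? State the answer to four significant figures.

0.2642

γ = Δt/Δτ = 20.48/16.2 = 1.2642.
Since K = (γ−1)mc², K/(mc²) = 1.2642 − 1 = 0.2642.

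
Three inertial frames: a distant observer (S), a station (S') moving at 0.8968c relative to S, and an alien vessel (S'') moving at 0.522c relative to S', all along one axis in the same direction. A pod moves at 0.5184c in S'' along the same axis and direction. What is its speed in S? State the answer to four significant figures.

First combine the pod and alien vessel (S''→S'): u₁ = (0.5184 + 0.522)/(1 + 0.5184×0.522) = 1.0404/1.2706048 = 0.81882.
Then combine with the station (S'→S): u = (0.81882 + 0.8968)/(1 + 0.81882×0.8968) = 1.71562/1.734317776 = 0.98922.

0.9892c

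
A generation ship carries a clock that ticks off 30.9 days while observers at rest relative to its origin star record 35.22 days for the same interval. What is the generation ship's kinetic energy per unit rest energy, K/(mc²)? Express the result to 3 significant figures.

0.140

γ = Δt/Δτ = 35.22/30.9 = 1.13981.
K/(mc²) = γ − 1 = 1.13981 − 1 = 0.140.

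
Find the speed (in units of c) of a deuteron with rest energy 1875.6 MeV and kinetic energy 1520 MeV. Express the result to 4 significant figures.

0.8336c

γ = 1 + K/(mc²) = 1 + 1520/1875.6 = 1.8104.
β = √(1 − 1/γ²) = √(1 − 0.305106) = √0.694894 = 0.8336.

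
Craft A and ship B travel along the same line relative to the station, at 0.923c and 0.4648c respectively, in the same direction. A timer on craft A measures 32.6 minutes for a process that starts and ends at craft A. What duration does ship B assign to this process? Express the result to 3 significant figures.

54.6 minutes

Speed of craft A in ship B's frame: u = (v_A − v_B)/(1 − v_A v_B/c²) = (0.923 − 0.4648)/(1 − 0.923×0.4648) = 0.4582/0.5709896 = 0.80247; |u| = 0.80247c.
γ for this relative speed: γ = 1/√(1 − 0.643958) = 1.6759.
Craft A's interval is proper; time dilation gives Δt_B = γΔτ = 1.6759 × 32.6 minutes = 54.6 minutes.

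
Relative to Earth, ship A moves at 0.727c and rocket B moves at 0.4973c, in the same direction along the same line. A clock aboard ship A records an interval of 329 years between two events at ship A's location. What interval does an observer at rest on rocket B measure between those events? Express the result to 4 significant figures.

Speed of ship A in rocket B's frame: u = (v_A − v_B)/(1 − v_A v_B/c²) = (0.727 − 0.4973)/(1 − 0.727×0.4973) = 0.2297/0.6384629 = 0.35977; |u| = 0.35977c.
γ for this relative speed: γ = 1/√(1 − 0.129434) = 1.0718.
The clock on ship A records proper time, so rocket B measures Δt = γΔτ = 1.0718 × 329 = 352.6 years.

352.6 years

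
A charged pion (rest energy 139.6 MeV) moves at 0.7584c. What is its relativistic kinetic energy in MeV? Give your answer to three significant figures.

74.6 MeV

With β = 0.7584, γ = 1/√(1 − 0.7584²) = 1/√0.42482944 = 1.53424.
Kinetic energy: K = (γ − 1)mc² = (1.53424 − 1) × 139.6 MeV = 0.53424 × 139.6 = 74.6 MeV.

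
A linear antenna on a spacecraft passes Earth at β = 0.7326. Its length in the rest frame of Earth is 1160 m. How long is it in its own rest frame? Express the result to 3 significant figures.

γ = 1/√(1 − β²) = 1/√(1 − 0.53670276) = 1/√0.46329724 = 1/0.680659 = 1.4692.
Proper length: L₀ = γ·L = 1.4692 × 1160 = 1700 m.

1700 m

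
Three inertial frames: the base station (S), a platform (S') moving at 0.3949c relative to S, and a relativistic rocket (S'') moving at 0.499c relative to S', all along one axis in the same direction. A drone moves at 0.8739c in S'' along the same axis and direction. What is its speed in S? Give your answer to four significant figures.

Apply u = (u'+v)/(1+u'v) twice. Drone in the platform frame: (0.8739+0.499)/(1+0.8739·0.499) = 1.3729/1.4360761 = 0.95601c.
That velocity, transformed to the rest frame of the base station: (0.95601+0.3949)/(1+0.95601·0.3949) = 1.35091/1.377528349 = 0.98068c.

0.9807c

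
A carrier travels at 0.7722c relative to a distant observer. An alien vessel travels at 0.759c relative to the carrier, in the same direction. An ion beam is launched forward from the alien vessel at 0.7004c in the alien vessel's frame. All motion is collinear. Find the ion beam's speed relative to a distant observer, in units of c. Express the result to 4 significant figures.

First combine the ion beam and alien vessel (S''→S'): u₁ = (0.7004 + 0.759)/(1 + 0.7004×0.759) = 1.4594/1.5316036 = 0.95286.
Then combine with the carrier (S'→S): u = (0.95286 + 0.7722)/(1 + 0.95286×0.7722) = 1.72506/1.735798492 = 0.99381.

0.9938c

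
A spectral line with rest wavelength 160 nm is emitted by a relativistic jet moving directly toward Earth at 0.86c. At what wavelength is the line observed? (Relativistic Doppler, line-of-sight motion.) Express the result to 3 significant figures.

43.9 nm

Relativistic Doppler for wavelength: λ_obs = λ_src · √((1−β)/(1+β)).
With β = 0.86: factor = √(0.14/1.86) = 0.27435.
λ_obs = 160 × 0.27435 = 43.9 nm.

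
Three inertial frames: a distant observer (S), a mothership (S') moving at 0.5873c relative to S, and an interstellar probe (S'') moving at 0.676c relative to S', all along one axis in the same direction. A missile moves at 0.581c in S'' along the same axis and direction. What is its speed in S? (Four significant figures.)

0.9737c

Compose velocities in two stages. Stage 1 (into S'): u₁ = (0.581+0.676)/(1+0.581×0.676) = 0.90253.
Stage 2 (into S): u = (0.90253+0.5873)/(1+0.90253×0.5873) = 0.97371, so the speed is 0.9737c.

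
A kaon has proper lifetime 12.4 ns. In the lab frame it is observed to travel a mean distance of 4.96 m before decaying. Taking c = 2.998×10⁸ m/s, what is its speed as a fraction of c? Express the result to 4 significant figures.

d = βγcτ ⇒ βγ = d/(cτ) = 4.960 m / (3.71752 m) = 1.3342.
β = (βγ)/√(1+(βγ)²) = 1.3342/√2.78009 = 0.8002.

0.8002c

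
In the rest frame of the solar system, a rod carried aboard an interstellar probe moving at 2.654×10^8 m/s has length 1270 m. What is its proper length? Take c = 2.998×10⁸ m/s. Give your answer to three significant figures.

β = v/c = (2.654×10^8 m/s)/(2.998×10⁸ m/s) = 0.885257.
With β = 0.885257, γ = 1/√(1 − 0.885257²) = 1/√0.21632 = 2.1501.
Proper length: L₀ = γ·L = 2.1501 × 1270 = 2730 m.

2730 m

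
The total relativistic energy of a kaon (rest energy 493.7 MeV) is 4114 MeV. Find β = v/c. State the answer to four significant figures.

0.9928

Total energy E = γmc² gives γ = 4114/493.7 = 8.333.
Hence β = √(1 − 1/γ²) = √(1 − 0.0144012) = √0.9855988 = 0.9928.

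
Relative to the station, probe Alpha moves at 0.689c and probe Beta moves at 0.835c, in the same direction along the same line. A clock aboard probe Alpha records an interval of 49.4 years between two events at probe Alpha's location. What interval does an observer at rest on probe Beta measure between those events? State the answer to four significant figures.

52.61 years

Transform probe Alpha's velocity into probe Beta's frame: (0.689 − 0.835)/(1 − 0.689·0.835) = −0.146/0.424685, so the relative speed is 0.34378c.
At |u| = 0.34378c, γ = (1 − 0.118185)^(−1/2) = 1.0649.
The clock on probe Alpha records proper time, so probe Beta measures Δt = γΔτ = 1.0649 × 49.4 = 52.61 years.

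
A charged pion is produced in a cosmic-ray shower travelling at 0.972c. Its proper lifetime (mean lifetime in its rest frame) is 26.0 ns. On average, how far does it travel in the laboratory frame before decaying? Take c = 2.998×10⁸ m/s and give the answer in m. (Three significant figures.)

γ = 1/√(1 − β²) = 1/√(1 − 0.944784) = 1/√0.055216 = 1/0.234981 = 4.2557.
Lab-frame lifetime: Δt = γτ = 4.2557 × 26.0 ns = 110.65 ns.
Distance: d = vΔt = 0.972 × 2.998×10⁸ m/s × 1.1065×10^-7 s = 32.2 m.

32.2 m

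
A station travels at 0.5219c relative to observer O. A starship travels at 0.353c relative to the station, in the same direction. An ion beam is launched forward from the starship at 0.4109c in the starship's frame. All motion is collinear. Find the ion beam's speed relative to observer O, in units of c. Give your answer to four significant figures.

0.8820c

Apply u = (u'+v)/(1+u'v) twice. Ion beam in the station frame: (0.4109+0.353)/(1+0.4109·0.353) = 0.7639/1.1450477 = 0.66713c.
That velocity, transformed to the rest frame of observer O: (0.66713+0.5219)/(1+0.66713·0.5219) = 1.18903/1.348175147 = 0.88196c.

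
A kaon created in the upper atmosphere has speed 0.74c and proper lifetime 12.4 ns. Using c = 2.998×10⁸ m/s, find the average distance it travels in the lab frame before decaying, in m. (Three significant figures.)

β² = 0.5476, so γ = 1/√0.4524 = 1.4868.
Lab-frame lifetime: Δt = γτ = 1.4868 × 12.4 ns = 18.436 ns.
Distance: d = vΔt = 0.74 × 2.998×10⁸ m/s × 1.8436×10^-8 s = 4.09 m.

4.09 m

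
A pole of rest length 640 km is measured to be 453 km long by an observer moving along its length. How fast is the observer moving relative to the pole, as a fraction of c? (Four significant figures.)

Length contraction gives γ = L₀/L = 640/453 = 1.4128.
β = √(1 − 1/γ²) = √0.498999 = 0.7064.

0.7064c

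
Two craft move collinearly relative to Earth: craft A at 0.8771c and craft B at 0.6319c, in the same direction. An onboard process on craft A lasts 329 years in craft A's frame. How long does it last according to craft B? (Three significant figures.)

394 years

Transform craft A's velocity into craft B's frame: (0.8771 − 0.6319)/(1 − 0.8771·0.6319) = 0.2452/0.44576051, so the relative speed is 0.55007c.
At |u| = 0.55007c, γ = (1 − 0.302577)^(−1/2) = 1.1974.
Craft A's interval is proper; time dilation gives Δt_B = γΔτ = 1.1974 × 329 years = 394 years.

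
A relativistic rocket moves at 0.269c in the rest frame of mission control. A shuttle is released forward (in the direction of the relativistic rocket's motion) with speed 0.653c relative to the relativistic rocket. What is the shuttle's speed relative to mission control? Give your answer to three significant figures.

Relativistic velocity addition: u = (u' + v)/(1 + u'v/c²), with u' = 0.653c and v = 0.269c.
Numerator: 0.653 + 0.269 = 0.922. Denominator: 1 + (0.653)(0.269) = 1.175657.
u = 0.922/1.175657 = 0.78424, so the speed is 0.784c.

0.784c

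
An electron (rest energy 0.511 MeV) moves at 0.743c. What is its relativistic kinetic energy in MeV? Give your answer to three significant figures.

0.252 MeV

With β = 0.743, γ = 1/√(1 − 0.743²) = 1/√0.447951 = 1.49412.
Kinetic energy: K = (γ − 1)mc² = (1.49412 − 1) × 0.511 MeV = 0.49412 × 0.511 = 0.252 MeV.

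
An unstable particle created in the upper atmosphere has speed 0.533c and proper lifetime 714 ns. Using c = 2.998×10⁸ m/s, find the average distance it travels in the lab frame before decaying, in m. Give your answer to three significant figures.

With β = 0.533, γ = 1/√(1 − 0.533²) = 1/√0.715911 = 1.1819.
Lab-frame lifetime: Δt = γτ = 1.1819 × 714 ns = 843.88 ns.
Distance: d = vΔt = 0.533 × 2.998×10⁸ m/s × 8.4388×10^-7 s = 135 m.

135 m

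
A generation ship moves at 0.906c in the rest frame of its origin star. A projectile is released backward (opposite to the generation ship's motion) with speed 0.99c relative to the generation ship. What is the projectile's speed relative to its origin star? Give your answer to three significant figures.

0.815c

Relativistic velocity addition: u = (u' + v)/(1 + u'v/c²), with u' = −0.99c and v = 0.906c.
Numerator: −0.99 + 0.906 = −0.084. Denominator: 1 + (−0.99)(0.906) = 0.10306.
u = −0.084/0.10306 = −0.81506, so the speed is 0.815c.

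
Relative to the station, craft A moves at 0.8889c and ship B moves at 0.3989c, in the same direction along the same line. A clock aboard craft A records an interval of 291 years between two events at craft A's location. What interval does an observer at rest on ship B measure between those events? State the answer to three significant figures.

The velocity of craft A relative to ship B is (0.8889 − 0.3989)c / (1 − 0.8889×0.3989) = 0.7592c; relative speed 0.7592c.
At |u| = 0.7592c, γ = (1 − 0.576385)^(−1/2) = 1.5364.
The clock on craft A records proper time, so ship B measures Δt = γΔτ = 1.5364 × 291 = 447 years.

447 years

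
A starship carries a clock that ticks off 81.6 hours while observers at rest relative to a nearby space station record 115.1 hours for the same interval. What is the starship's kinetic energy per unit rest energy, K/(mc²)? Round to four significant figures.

0.4105

γ = Δt/Δτ = 115.1/81.6 = 1.41054.
Since K = (γ−1)mc², K/(mc²) = 1.41054 − 1 = 0.4105.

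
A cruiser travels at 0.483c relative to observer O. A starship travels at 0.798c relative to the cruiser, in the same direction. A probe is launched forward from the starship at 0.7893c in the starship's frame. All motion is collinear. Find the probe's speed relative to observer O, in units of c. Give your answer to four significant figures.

Compose velocities in two stages. Stage 1 (into S'): u₁ = (0.7893+0.798)/(1+0.7893×0.798) = 0.97389.
Stage 2 (into S): u = (0.97389+0.483)/(1+0.97389×0.483) = 0.99082, so the speed is 0.9908c.

0.9908c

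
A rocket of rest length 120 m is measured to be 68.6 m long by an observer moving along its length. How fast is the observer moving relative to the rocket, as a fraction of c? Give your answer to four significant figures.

Length contraction gives γ = L₀/L = 120/68.6 = 1.7493.
β = √(1 − 1/γ²) = √0.673208 = 0.8205.

0.8205c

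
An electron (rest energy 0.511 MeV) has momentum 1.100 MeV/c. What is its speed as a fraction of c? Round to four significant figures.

pc/(mc²) = 1.100/0.511 = 2.1526 = βγ = β/√(1−β²).
So β² = x²/(1 + x²) with x = 2.1526: x² = 4.63369, β² = 4.63369/5.63369 = 0.822496, β = 0.9069.

0.9069c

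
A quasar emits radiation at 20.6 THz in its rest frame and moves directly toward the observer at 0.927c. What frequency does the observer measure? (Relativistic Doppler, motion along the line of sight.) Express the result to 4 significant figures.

Relativistic Doppler (source moving toward): f_obs = f_src · √((1+β)/(1−β)).
With β = 0.927: factor = √(1.927/0.073) = 5.1378.
f_obs = 20.6 × 5.1378 = 105.8 THz.

105.8 THz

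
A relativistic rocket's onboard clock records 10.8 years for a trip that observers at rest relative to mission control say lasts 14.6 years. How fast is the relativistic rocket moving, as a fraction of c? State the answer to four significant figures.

0.6729c

γ = Δt/Δτ = 14.6/10.8 = 1.3519.
β = √(1 − 1/γ²) = √(1 − 0.547156) = √0.452844 = 0.6729.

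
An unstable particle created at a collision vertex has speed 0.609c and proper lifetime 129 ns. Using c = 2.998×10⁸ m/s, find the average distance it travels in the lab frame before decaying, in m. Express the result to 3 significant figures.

29.7 m

With β = 0.609, γ = 1/√(1 − 0.609²) = 1/√0.629119 = 1.2608.
Lab-frame lifetime: Δt = γτ = 1.2608 × 129 ns = 162.64 ns.
Distance: d = vΔt = 0.609 × 2.998×10⁸ m/s × 1.6264×10^-7 s = 29.7 m.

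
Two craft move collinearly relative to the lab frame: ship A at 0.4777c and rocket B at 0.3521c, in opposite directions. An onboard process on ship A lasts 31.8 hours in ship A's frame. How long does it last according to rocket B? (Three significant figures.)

45.2 hours

Transform ship A's velocity into rocket B's frame: (0.4777 + 0.3521)/(1 + 0.4777·0.3521) = 0.8298/1.16819817, so the relative speed is 0.71032c.
At |u| = 0.71032c, γ = (1 − 0.504555)^(−1/2) = 1.4207.
Ship A's interval is proper; time dilation gives Δt_B = γΔτ = 1.4207 × 31.8 hours = 45.2 hours.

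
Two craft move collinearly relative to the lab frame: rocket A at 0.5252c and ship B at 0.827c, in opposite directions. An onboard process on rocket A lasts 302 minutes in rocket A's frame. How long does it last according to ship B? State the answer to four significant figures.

905.4 minutes

The velocity of rocket A relative to ship B is (0.5252 + 0.827)c / (1 + 0.5252×0.827) = 0.94273c; relative speed 0.94273c.
γ for this relative speed: γ = 1/√(1 − 0.88874) = 2.998.
The clock on rocket A records proper time, so ship B measures Δt = γΔτ = 2.998 × 302 = 905.4 minutes.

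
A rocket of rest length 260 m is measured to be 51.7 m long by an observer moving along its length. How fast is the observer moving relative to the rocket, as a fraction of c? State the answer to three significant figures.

0.980c

Length contraction gives γ = L₀/L = 260/51.7 = 5.029.
β = √(1 − 1/γ²) = √0.96046 = 0.980.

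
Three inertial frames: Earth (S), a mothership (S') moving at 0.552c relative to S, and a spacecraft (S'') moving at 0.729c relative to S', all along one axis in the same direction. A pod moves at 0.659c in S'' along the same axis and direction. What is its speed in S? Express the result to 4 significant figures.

Compose velocities in two stages. Stage 1 (into S'): u₁ = (0.659+0.729)/(1+0.659×0.729) = 0.93758.
Stage 2 (into S): u = (0.93758+0.552)/(1+0.93758×0.552) = 0.98157, so the speed is 0.9816c.

0.9816c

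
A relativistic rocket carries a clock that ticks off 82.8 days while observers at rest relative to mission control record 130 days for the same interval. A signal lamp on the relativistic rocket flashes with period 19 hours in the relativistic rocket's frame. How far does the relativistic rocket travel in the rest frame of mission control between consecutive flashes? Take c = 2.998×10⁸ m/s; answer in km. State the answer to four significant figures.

2.482×10^10 km

From Δt = γΔτ: γ = 130/82.8 = 1.57005.
β = √(1 − 1/γ²) = 0.77093. Lab-frame period = γτ = 1.57005×19 hours = 29.831 hours. Distance = βc × γτ = 0.77093 × 2.998×10⁸ m/s × 107391.6 s = 2.4821×10^13 m = 2.482×10^10 km.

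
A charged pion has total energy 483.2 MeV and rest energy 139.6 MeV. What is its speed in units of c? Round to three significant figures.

Total energy E = γmc² gives γ = 483.2/139.6 = 3.4613.
Hence β = √(1 − 1/γ²) = √(1 − 0.0834683) = √0.9165317 = 0.957.

0.957c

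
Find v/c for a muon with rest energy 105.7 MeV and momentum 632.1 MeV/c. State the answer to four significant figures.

0.9863

pc/(mc²) = 632.1/105.7 = 5.9801 = βγ = β/√(1−β²).
So β² = x²/(1 + x²) with x = 5.9801: x² = 35.7616, β² = 35.7616/36.7616 = 0.972798, β = 0.9863.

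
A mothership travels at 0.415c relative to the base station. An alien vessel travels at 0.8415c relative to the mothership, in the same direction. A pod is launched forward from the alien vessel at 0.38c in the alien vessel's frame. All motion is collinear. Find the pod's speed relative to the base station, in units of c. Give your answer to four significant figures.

0.9685c

Compose velocities in two stages. Stage 1 (into S'): u₁ = (0.38+0.8415)/(1+0.38×0.8415) = 0.92554.
Stage 2 (into S): u = (0.92554+0.415)/(1+0.92554×0.415) = 0.96853, so the speed is 0.9685c.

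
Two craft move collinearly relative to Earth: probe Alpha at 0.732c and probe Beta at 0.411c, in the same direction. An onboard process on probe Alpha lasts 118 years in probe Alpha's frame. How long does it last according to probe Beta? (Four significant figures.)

Transform probe Alpha's velocity into probe Beta's frame: (0.732 − 0.411)/(1 − 0.732·0.411) = 0.321/0.699148, so the relative speed is 0.45913c.
At |u| = 0.45913c, γ = (1 − 0.2108)^(−1/2) = 1.1257.
Probe Alpha's interval is proper; time dilation gives Δt_B = γΔτ = 1.1257 × 118 years = 132.8 years.

132.8 years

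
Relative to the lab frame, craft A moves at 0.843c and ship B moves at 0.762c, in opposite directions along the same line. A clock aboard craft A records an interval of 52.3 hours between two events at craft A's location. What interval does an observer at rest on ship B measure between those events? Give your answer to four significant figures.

Speed of craft A in ship B's frame: u = (v_A + v_B)/(1 + v_A v_B/c²) = (0.843 + 0.762)/(1 + 0.843×0.762) = 1.605/1.642366 = 0.97725; |u| = 0.97725c.
At |u| = 0.97725c, γ = (1 − 0.955018)^(−1/2) = 4.715.
The clock on craft A records proper time, so ship B measures Δt = γΔτ = 4.715 × 52.3 = 246.6 hours.

246.6 hours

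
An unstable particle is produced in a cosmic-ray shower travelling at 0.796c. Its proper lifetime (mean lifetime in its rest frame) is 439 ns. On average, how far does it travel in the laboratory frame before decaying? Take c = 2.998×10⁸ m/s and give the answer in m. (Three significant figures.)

173 m

γ = 1/√(1 − β²) = 1/√(1 − 0.633616) = 1/√0.366384 = 1/0.605297 = 1.6521.
Lab-frame lifetime: Δt = γτ = 1.6521 × 439 ns = 725.27 ns.
Distance: d = vΔt = 0.796 × 2.998×10⁸ m/s × 7.2527×10^-7 s = 173 m.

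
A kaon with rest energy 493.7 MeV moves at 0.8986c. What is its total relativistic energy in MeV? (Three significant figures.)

1130 MeV

β² = 0.80748196, so γ = 1/√0.19251804 = 2.2791.
Total energy: E = γmc² = 2.2791 × 493.7 MeV = 1130 MeV.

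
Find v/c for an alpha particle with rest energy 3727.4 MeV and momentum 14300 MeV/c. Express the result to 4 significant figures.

βγ = pc/(mc²) = 14300/3727.4 = 3.8365.
Since γ² = 1 + (βγ)² = 15.7187, γ = √15.7187 = 3.96468, and β = (βγ)/γ = 3.8365/3.96468 = 0.9677.

0.9677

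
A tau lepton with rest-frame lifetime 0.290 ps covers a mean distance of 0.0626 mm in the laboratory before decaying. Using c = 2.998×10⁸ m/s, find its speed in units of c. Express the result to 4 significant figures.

Lab distance = (lab lifetime)·v = γτ·βc, so βγ = d/(cτ) = 6.260×10^-5/(2.998×10⁸ × 2.900×10^-13) = 0.72002.
With βγ = 0.72002: γ² = 1 + (βγ)² = 1.518429, and β = (βγ)/γ = 0.72002/1.23225 = 0.5843.

0.5843c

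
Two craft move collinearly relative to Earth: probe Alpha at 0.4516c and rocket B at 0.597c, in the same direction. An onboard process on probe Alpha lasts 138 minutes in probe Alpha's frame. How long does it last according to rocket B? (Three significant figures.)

141 minutes

The velocity of probe Alpha relative to rocket B is (0.4516 − 0.597)c / (1 − 0.4516×0.597) = −0.19907c; relative speed 0.19907c.
γ for this relative speed: γ = 1/√(1 − 0.0396289) = 1.0204.
The clock on probe Alpha records proper time, so rocket B measures Δt = γΔτ = 1.0204 × 138 = 141 minutes.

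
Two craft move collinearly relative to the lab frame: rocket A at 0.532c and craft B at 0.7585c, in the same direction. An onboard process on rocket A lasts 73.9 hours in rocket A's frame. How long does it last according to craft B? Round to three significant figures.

Speed of rocket A in craft B's frame: u = (v_A − v_B)/(1 − v_A v_B/c²) = (0.532 − 0.7585)/(1 − 0.532×0.7585) = −0.2265/0.596478 = −0.37973; |u| = 0.37973c.
γ for this relative speed: γ = 1/√(1 − 0.144195) = 1.081.
Rocket A's interval is proper; time dilation gives Δt_B = γΔτ = 1.081 × 73.9 hours = 79.9 hours.

79.9 hours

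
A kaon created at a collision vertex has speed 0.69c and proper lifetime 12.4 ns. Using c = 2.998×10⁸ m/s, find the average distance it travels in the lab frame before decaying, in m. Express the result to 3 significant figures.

γ = 1/√(1 − β²) = 1/√(1 − 0.4761) = 1/√0.5239 = 1/0.723809 = 1.3816.
Lab-frame lifetime: Δt = γτ = 1.3816 × 12.4 ns = 17.132 ns.
Distance: d = vΔt = 0.69 × 2.998×10⁸ m/s × 1.7132×10^-8 s = 3.54 m.

3.54 m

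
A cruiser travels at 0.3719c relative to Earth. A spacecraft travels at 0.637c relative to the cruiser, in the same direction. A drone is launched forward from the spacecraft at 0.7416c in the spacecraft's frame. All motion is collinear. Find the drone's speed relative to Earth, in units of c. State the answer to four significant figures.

0.9703c

Compose velocities in two stages. Stage 1 (into S'): u₁ = (0.7416+0.637)/(1+0.7416×0.637) = 0.93629.
Stage 2 (into S): u = (0.93629+0.3719)/(1+0.93629×0.3719) = 0.97032, so the speed is 0.9703c.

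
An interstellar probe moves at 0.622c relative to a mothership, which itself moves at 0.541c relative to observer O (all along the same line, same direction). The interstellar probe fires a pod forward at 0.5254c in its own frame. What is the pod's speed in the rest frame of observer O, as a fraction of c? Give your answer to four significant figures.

0.9577c

First combine the pod and interstellar probe (S''→S'): u₁ = (0.5254 + 0.622)/(1 + 0.5254×0.622) = 1.1474/1.3267988 = 0.86479.
Then combine with the mothership (S'→S): u = (0.86479 + 0.541)/(1 + 0.86479×0.541) = 1.40579/1.46785139 = 0.95772.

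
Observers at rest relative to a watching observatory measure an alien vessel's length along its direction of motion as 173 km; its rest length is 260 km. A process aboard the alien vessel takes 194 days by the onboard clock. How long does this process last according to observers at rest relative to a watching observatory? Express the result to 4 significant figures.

291.6 days

γ = L₀/L = 260/173 = 1.50289.
Δt = γΔτ = 1.50289 × 194 = 291.6 days.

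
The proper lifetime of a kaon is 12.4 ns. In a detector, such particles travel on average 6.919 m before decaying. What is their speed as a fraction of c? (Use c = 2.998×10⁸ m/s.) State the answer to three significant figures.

0.881c

Let x = d/(cτ) = 6.919 m / (2.998×10⁸ m/s × 1.240×10^-8 s) = 1.8612. Since d = βγcτ, x = βγ = β/√(1−β²).
Solving: β² = x²/(1+x²) = 3.46407/4.46407 = 0.775989, so β = 0.881.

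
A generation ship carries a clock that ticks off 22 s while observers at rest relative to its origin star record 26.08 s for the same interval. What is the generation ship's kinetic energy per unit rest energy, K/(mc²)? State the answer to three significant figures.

The time-dilation ratio gives γ = 26.08/22 = 1.18545.
Since K = (γ−1)mc², K/(mc²) = 1.18545 − 1 = 0.185.

0.185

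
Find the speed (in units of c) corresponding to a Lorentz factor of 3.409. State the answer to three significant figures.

β = √(1 − 1/γ²) = √(1 − 1/11.621281) = √0.913951 = 0.956.

0.956c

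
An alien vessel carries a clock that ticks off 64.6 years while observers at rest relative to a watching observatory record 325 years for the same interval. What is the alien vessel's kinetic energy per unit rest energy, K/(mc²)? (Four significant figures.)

4.031

The time-dilation ratio gives γ = 325/64.6 = 5.03096.
K/(mc²) = γ − 1 = 5.03096 − 1 = 4.031.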